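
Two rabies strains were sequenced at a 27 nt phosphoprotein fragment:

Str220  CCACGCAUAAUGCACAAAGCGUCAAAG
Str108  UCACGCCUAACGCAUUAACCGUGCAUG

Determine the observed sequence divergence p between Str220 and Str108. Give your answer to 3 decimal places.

The sequences differ at positions 1 (C/U), 7 (A/C), 11 (U/C), 15 (C/U), 16 (A/U), 19 (G/C), 23 (C/G), 24 (A/C), 26 (A/U).
There are 9 differences over 27 sites, so p = 9/27 = 0.333.

0.333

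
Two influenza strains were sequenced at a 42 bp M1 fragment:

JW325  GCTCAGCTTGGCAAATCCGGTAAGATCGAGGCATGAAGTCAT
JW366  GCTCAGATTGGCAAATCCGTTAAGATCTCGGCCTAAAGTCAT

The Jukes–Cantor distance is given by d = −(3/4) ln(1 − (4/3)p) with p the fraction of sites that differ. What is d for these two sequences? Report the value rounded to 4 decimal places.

Differing sites — 7:C/A; 20:G/T; 28:G/T; 29:A/C; 33:A/C; 35:G/A.
p = 6/42 = 0.142857.
d = −0.75 · ln(1 − (4/3)·0.142857) = −0.75 · ln(0.809524) = −0.75 · (-0.211309) = 0.1585.

0.1585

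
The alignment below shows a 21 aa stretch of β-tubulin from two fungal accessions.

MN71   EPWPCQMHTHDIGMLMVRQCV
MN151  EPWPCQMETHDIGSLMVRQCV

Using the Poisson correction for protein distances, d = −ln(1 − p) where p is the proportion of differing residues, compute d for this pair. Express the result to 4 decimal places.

Differing sites — 8:H/E; 14:M/S.
p = 2/21 = 0.095238.
d = −ln(1 − 0.095238) = −ln(0.904762) = 0.1001.

0.1001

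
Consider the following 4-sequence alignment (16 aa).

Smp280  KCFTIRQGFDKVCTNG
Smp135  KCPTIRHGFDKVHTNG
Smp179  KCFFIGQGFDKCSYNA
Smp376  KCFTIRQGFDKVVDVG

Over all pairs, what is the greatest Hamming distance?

8

Pairwise Hamming distances:
  Smp280 vs Smp135: 3
  Smp280 vs Smp179: 6
  Smp280 vs Smp376: 3
  Smp135 vs Smp179: 8
  Smp135 vs Smp376: 5
  Smp179 vs Smp376: 7
The largest is 8, between Smp135 and Smp179.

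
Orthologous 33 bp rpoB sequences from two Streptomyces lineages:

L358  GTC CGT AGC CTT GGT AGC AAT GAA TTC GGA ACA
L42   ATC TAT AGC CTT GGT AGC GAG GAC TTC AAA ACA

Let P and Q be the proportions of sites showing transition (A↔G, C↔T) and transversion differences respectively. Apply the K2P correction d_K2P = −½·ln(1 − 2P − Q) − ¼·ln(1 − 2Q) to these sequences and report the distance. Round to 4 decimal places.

0.3083

Mismatches occur at site 1 (G↔A, transition), site 4 (C↔T, transition), site 5 (G↔A, transition), site 19 (A↔G, transition), site 21 (T↔G, transversion), site 24 (A↔C, transversion), site 28 (G↔A, transition), site 29 (G↔A, transition).
Of the 8 differences, 6 transitions and 2 transversions over 33 sites: P = 6/33 = 0.181818, Q = 2/33 = 0.060606.
d = −0.5·ln(0.575758) − 0.25·ln(0.878788) = −0.5·(-0.552068) − 0.25·(-0.129212) = 0.3083.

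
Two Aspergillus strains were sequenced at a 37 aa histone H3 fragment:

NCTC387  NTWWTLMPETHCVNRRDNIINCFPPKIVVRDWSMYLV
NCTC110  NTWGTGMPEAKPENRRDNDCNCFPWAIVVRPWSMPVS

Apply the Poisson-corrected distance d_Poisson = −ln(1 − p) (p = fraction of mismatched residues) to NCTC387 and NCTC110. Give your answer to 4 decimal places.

0.4754

Differing sites — 4:W/G; 6:L/G; 10:T/A; 11:H/K; 12:C/P; 13:V/E; 19:I/D; 20:I/C; 25:P/W; 26:K/A; 31:D/P; 35:Y/P; 36:L/V; 37:V/S.
p = 14/37 = 0.378378.
d = −ln(1 − 0.378378) = −ln(0.621622) = 0.4754.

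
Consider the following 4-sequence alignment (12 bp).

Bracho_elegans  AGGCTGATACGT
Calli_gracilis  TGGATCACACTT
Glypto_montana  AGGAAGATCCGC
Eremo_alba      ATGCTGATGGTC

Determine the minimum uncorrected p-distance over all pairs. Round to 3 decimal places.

0.333

Pairwise Hamming distances:
  Bracho_elegans vs Calli_gracilis: 5
  Bracho_elegans vs Glypto_montana: 4
  Bracho_elegans vs Eremo_alba: 5
  Calli_gracilis vs Glypto_montana: 7
  Calli_gracilis vs Eremo_alba: 8
  Glypto_montana vs Eremo_alba: 6
The smallest is 4 mismatches, between Bracho_elegans and Glypto_montana; p = 4/12 = 0.333.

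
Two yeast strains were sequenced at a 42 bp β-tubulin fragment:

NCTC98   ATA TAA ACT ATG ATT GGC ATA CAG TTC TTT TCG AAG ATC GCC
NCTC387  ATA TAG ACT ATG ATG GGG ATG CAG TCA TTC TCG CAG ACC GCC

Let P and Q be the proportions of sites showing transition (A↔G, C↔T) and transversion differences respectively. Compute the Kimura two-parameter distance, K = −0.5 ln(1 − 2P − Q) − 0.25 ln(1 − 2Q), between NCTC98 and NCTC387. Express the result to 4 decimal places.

The sequences differ at positions 6 (A/G, transition), 15 (T/G, transversion), 18 (C/G, transversion), 21 (A/G, transition), 26 (T/C, transition), 27 (C/A, transversion), 30 (T/C, transition), 34 (A/C, transversion), 38 (T/C, transition).
Of the 9 differences, 5 transitions and 4 transversions over 42 sites: P = 5/42 = 0.119048, Q = 4/42 = 0.095238.
d = −0.5·ln(0.666666) − 0.25·ln(0.809524) = −0.5·(-0.405466) − 0.25·(-0.211309) = 0.2556.

0.2556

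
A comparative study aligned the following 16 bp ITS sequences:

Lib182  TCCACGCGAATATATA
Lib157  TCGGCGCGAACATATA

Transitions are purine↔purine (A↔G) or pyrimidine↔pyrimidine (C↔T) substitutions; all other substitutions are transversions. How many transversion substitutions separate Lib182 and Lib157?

Mismatches occur at site 3 (C→G, transversion), site 4 (A→G, transition), site 11 (T→C, transition).
Of the 3 differences, 2 transitions and 1 transversion, so the answer is 1.

1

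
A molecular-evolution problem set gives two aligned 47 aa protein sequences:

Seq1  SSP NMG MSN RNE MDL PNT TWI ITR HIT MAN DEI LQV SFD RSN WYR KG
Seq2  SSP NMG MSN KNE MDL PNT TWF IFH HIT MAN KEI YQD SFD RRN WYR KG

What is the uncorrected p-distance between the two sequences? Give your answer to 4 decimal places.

Differing sites — 10:R/K; 21:I/F; 23:T/F; 24:R/H; 31:D/K; 34:L/Y; 36:V/D; 41:S/R.
There are 8 differences over 47 sites, so p = 8/47 = 0.1702.

0.1702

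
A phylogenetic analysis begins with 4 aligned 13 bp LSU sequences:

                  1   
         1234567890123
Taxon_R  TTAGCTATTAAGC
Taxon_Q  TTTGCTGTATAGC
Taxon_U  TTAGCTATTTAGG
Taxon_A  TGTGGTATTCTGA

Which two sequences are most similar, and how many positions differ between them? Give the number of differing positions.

2

Pairwise Hamming distances:
  Taxon_R vs Taxon_Q: 4
  Taxon_R vs Taxon_U: 2
  Taxon_R vs Taxon_A: 6
  Taxon_Q vs Taxon_U: 4
  Taxon_Q vs Taxon_A: 7
  Taxon_U vs Taxon_A: 6
The smallest is 2, between Taxon_R and Taxon_U.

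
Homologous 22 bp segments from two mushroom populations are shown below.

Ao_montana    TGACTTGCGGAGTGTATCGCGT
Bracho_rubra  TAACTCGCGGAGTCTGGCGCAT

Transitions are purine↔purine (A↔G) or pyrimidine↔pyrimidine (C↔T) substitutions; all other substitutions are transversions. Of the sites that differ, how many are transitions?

4

The sequences differ at positions 2 (G/A, transition), 6 (T/C, transition), 14 (G/C, transversion), 16 (A/G, transition), 17 (T/G, transversion), 21 (G/A, transition).
Of the 6 differences, 4 transitions and 2 transversions, so the answer is 4.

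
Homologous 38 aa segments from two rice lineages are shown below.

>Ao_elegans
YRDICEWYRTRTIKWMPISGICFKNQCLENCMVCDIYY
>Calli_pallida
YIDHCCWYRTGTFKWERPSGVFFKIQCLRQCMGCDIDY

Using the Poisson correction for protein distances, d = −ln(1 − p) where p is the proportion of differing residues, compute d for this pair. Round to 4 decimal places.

0.5021

The sequences differ at positions 2 (R/I), 4 (I/H), 6 (E/C), 11 (R/G), 13 (I/F), 16 (M/E), 17 (P/R), 18 (I/P), 21 (I/V), 22 (C/F), 25 (N/I), 29 (E/R), 30 (N/Q), 33 (V/G), 37 (Y/D).
p = 15/38 = 0.394737.
d = −ln(1 − 0.394737) = −ln(0.605263) = 0.5021.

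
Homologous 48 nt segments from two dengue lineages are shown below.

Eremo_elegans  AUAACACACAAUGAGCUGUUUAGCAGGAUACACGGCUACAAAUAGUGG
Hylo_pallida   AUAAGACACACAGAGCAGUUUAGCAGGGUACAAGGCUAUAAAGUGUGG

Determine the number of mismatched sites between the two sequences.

9

Mismatches occur at site 5 (C→G), site 11 (A→C), site 12 (U→A), site 17 (U→A), site 28 (A→G), site 33 (C→A), site 39 (C→U), site 43 (U→G), site 44 (A→U).
That gives 9 mismatches out of 48 aligned sites, so the Hamming distance is 9.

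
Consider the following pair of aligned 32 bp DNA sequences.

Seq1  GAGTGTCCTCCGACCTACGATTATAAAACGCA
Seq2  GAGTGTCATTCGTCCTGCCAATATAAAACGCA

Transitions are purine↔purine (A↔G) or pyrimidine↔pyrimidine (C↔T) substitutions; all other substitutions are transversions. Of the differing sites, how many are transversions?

4

The sequences differ at positions 8 (C/A, transversion), 10 (C/T, transition), 13 (A/T, transversion), 17 (A/G, transition), 19 (G/C, transversion), 21 (T/A, transversion).
Of the 6 differences, 2 transitions and 4 transversions, so the answer is 4.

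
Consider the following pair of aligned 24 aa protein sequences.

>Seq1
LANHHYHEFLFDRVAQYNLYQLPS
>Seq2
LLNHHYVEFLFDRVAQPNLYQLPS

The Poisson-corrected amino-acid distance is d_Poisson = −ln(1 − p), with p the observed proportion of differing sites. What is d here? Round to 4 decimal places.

The sequences differ at positions 2 (A/L), 7 (H/V), 17 (Y/P).
p = 3/24 = 0.125000.
d = −ln(1 − 0.125000) = −ln(0.875000) = 0.1335.

0.1335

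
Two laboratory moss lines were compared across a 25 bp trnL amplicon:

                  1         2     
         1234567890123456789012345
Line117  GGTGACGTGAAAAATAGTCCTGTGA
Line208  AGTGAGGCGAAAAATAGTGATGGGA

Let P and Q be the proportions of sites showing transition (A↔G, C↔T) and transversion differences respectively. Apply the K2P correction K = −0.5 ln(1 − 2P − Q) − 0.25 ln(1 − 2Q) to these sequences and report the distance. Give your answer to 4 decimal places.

The sequences differ at positions 1 (G/A, transition), 6 (C/G, transversion), 8 (T/C, transition), 19 (C/G, transversion), 20 (C/A, transversion), 23 (T/G, transversion).
Of the 6 differences, 2 transitions and 4 transversions over 25 sites: P = 2/25 = 0.080000, Q = 4/25 = 0.160000.
d = −0.5·ln(0.680000) − 0.25·ln(0.680000) = −0.5·(-0.385662) − 0.25·(-0.385662) = 0.2892.

0.2892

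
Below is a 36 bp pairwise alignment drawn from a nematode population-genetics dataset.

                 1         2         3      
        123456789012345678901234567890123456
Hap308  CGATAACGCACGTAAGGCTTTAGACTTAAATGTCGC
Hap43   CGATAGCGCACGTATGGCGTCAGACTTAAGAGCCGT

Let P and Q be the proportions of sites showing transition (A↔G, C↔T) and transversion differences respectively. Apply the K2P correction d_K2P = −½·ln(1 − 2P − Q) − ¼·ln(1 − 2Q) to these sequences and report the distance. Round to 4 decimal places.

Mismatches occur at site 6 (A/G, transition), site 15 (A/T, transversion), site 19 (T/G, transversion), site 21 (T/C, transition), site 30 (A/G, transition), site 31 (T/A, transversion), site 33 (T/C, transition), site 36 (C/T, transition).
Of the 8 differences, 5 transitions and 3 transversions over 36 sites: P = 5/36 = 0.138889, Q = 3/36 = 0.083333.
d = −0.5·ln(0.638889) − 0.25·ln(0.833334) = −0.5·(-0.448025) − 0.25·(-0.182321) = 0.2696.

0.2696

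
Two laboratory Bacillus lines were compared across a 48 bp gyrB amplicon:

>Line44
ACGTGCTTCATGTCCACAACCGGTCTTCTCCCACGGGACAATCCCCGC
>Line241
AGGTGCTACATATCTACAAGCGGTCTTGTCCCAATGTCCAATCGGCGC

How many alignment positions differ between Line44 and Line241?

12

Differing sites — 2:C/G; 8:T/A; 12:G/A; 15:C/T; 20:C/G; 28:C/G; 34:C/A; 35:G/T; 37:G/T; 38:A/C; 44:C/G; 45:C/G.
That gives 12 mismatches out of 48 aligned sites, so the Hamming distance is 12.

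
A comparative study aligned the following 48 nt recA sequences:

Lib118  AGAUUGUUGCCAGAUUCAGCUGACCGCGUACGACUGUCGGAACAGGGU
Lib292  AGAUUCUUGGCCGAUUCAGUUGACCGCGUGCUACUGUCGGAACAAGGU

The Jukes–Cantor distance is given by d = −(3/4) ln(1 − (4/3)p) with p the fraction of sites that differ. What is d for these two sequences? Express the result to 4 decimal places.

Mismatches occur at site 6 (G/C), site 10 (C/G), site 12 (A/C), site 20 (C/U), site 30 (A/G), site 32 (G/U), site 45 (G/A).
p = 7/48 = 0.145833.
d = −0.75 · ln(1 − (4/3)·0.145833) = −0.75 · ln(0.805556) = −0.75 · (-0.216223) = 0.1622.

0.1622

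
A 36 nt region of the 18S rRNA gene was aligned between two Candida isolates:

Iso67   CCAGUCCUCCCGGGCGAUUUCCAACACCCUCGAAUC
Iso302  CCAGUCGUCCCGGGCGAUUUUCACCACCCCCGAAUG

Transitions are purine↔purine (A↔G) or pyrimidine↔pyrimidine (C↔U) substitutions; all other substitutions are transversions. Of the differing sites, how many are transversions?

The sequences differ at positions 7 (C/G, transversion), 21 (C/U, transition), 24 (A/C, transversion), 30 (U/C, transition), 36 (C/G, transversion).
Of the 5 differences, 2 transitions and 3 transversions, so the answer is 3.

3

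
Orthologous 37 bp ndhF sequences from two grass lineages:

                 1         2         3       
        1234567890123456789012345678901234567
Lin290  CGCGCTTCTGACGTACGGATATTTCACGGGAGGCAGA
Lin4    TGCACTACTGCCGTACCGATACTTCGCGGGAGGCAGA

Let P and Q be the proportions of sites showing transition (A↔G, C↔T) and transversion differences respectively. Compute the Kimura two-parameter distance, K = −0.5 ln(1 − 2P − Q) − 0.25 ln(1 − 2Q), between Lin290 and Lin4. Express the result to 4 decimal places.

Mismatches occur at site 1 (C→T, transition), site 4 (G→A, transition), site 7 (T→A, transversion), site 11 (A→C, transversion), site 17 (G→C, transversion), site 22 (T→C, transition), site 26 (A→G, transition).
Of the 7 differences, 4 transitions and 3 transversions over 37 sites: P = 4/37 = 0.108108, Q = 3/37 = 0.081081.
d = −0.5·ln(0.702703) − 0.25·ln(0.837838) = −0.5·(-0.352821) − 0.25·(-0.176931) = 0.2206.

0.2206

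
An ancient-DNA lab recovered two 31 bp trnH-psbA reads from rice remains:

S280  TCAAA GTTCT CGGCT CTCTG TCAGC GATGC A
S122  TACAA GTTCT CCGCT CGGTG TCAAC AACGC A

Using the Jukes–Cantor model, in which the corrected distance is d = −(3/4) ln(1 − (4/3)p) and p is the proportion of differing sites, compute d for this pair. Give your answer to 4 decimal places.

0.3163

The sequences differ at positions 2 (C/A), 3 (A/C), 12 (G/C), 17 (T/G), 18 (C/G), 24 (G/A), 26 (G/A), 28 (T/C).
p = 8/31 = 0.258065.
d = −0.75 · ln(1 − (4/3)·0.258065) = −0.75 · ln(0.655913) = −0.75 · (-0.421727) = 0.3163.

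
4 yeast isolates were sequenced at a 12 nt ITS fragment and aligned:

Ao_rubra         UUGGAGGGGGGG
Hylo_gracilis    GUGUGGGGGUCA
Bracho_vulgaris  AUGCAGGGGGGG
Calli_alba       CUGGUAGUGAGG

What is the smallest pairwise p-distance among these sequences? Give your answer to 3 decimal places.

Pairwise Hamming distances:
  Ao_rubra vs Hylo_gracilis: 6
  Ao_rubra vs Bracho_vulgaris: 2
  Ao_rubra vs Calli_alba: 5
  Hylo_gracilis vs Bracho_vulgaris: 6
  Hylo_gracilis vs Calli_alba: 8
  Bracho_vulgaris vs Calli_alba: 6
The smallest is 2 mismatches, between Ao_rubra and Bracho_vulgaris; p = 2/12 = 0.167.

0.167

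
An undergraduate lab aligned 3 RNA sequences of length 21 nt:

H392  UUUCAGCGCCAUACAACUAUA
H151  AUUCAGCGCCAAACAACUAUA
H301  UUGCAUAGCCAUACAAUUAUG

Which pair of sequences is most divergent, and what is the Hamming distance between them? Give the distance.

Pairwise Hamming distances:
  H392 vs H151: 2
  H392 vs H301: 5
  H151 vs H301: 7
The largest is 7, between H151 and H301.

7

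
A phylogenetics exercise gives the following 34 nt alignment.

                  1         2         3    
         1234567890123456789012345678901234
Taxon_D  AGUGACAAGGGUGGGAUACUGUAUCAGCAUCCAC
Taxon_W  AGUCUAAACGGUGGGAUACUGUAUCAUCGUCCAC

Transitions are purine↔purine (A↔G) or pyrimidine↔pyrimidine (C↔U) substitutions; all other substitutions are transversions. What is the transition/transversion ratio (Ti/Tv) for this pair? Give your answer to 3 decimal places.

0.200

Mismatches occur at site 4 (G↔C, transversion), site 5 (A↔U, transversion), site 6 (C↔A, transversion), site 9 (G↔C, transversion), site 27 (G↔U, transversion), site 29 (A↔G, transition).
Of the 6 differences, 1 transition and 5 transversions, so Ti/Tv = 1/5 = 0.200.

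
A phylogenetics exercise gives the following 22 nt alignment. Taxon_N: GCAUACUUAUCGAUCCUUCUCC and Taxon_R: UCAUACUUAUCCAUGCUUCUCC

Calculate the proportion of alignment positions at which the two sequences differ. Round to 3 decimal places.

Differing sites — 1:G/U; 12:G/C; 15:C/G.
There are 3 differences over 22 sites, so p = 3/22 = 0.136.

0.136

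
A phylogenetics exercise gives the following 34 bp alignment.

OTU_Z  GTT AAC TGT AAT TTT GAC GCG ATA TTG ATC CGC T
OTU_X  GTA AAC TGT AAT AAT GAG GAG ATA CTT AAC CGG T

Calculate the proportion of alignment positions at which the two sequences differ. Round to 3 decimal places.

0.265

Differing sites — 3:T/A; 13:T/A; 14:T/A; 18:C/G; 20:C/A; 25:T/C; 27:G/T; 29:T/A; 33:C/G.
There are 9 differences over 34 sites, so p = 9/34 = 0.265.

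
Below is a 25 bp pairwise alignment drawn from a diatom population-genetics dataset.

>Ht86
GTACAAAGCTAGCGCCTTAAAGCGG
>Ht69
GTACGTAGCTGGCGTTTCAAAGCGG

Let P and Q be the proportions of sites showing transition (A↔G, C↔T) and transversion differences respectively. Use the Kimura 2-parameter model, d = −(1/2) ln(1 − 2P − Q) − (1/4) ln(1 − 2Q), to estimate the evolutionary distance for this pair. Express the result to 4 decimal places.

Mismatches occur at site 5 (A/G, transition), site 6 (A/T, transversion), site 11 (A/G, transition), site 15 (C/T, transition), site 16 (C/T, transition), site 18 (T/C, transition).
Of the 6 differences, 5 transitions and 1 transversion over 25 sites: P = 5/25 = 0.200000, Q = 1/25 = 0.040000.
d = −0.5·ln(0.560000) − 0.25·ln(0.920000) = −0.5·(-0.579818) − 0.25·(-0.083382) = 0.3108.

0.3108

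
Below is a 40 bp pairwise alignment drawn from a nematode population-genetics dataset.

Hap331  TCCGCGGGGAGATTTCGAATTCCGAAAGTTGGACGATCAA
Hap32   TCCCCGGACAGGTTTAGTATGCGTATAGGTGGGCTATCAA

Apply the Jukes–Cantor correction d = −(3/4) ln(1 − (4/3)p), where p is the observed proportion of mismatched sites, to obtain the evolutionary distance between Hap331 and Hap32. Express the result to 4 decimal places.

The sequences differ at positions 4 (G/C), 8 (G/A), 9 (G/C), 12 (A/G), 16 (C/A), 18 (A/T), 21 (T/G), 23 (C/G), 24 (G/T), 26 (A/T), 29 (T/G), 33 (A/G), 35 (G/T).
p = 13/40 = 0.325000.
d = −0.75 · ln(1 − (4/3)·0.325000) = −0.75 · ln(0.566667) = −0.75 · (-0.567983) = 0.4260.

0.4260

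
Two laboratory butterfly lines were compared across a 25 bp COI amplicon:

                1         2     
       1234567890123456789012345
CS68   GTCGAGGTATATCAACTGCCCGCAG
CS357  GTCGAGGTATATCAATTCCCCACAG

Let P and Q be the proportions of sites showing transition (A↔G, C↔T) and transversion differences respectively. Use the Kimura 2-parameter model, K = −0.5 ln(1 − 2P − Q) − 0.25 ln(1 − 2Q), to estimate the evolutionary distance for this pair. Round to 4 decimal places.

The sequences differ at positions 16 (C/T, transition), 18 (G/C, transversion), 22 (G/A, transition).
Of the 3 differences, 2 transitions and 1 transversion over 25 sites: P = 2/25 = 0.080000, Q = 1/25 = 0.040000.
d = −0.5·ln(0.800000) − 0.25·ln(0.920000) = −0.5·(-0.223144) − 0.25·(-0.083382) = 0.1324.

0.1324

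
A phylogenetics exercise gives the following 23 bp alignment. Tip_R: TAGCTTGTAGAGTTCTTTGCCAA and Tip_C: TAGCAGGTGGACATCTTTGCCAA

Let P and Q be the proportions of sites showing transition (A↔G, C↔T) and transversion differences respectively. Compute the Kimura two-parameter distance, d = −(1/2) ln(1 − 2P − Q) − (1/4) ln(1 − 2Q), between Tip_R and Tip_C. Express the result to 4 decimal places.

0.2580

Mismatches occur at site 5 (T→A, transversion), site 6 (T→G, transversion), site 9 (A→G, transition), site 12 (G→C, transversion), site 13 (T→A, transversion).
Of the 5 differences, 1 transition and 4 transversions over 23 sites: P = 1/23 = 0.043478, Q = 4/23 = 0.173913.
d = −0.5·ln(0.739131) − 0.25·ln(0.652174) = −0.5·(-0.302280) − 0.25·(-0.427444) = 0.2580.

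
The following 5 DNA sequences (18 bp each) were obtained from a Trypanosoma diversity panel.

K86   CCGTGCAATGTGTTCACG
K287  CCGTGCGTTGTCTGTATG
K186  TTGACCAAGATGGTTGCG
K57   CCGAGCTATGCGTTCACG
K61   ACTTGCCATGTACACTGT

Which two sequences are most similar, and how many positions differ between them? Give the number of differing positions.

Pairwise Hamming distances:
  K86 vs K287: 6
  K86 vs K186: 9
  K86 vs K57: 3
  K86 vs K61: 9
  K287 vs K186: 13
  K287 vs K57: 8
  K287 vs K61: 11
  K186 vs K57: 10
  K186 vs K61: 15
  K57 vs K61: 11
The smallest is 3, between K86 and K57.

3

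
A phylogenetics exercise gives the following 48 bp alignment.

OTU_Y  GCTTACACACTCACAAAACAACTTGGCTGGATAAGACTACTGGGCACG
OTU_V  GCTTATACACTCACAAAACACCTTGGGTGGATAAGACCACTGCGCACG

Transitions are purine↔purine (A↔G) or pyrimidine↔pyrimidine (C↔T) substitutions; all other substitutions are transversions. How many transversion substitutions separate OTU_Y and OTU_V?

3

Differing sites — 6:C/T (Ti); 21:A/C (Tv); 27:C/G (Tv); 38:T/C (Ti); 43:G/C (Tv).
Of the 5 differences, 2 transitions and 3 transversions, so the answer is 3.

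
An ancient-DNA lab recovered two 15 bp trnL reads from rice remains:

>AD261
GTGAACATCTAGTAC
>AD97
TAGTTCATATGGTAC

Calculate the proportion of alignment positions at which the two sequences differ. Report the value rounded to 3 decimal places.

0.400

Mismatches occur at site 1 (G↔T), site 2 (T↔A), site 4 (A↔T), site 5 (A↔T), site 9 (C↔A), site 11 (A↔G).
There are 6 differences over 15 sites, so p = 6/15 = 0.400.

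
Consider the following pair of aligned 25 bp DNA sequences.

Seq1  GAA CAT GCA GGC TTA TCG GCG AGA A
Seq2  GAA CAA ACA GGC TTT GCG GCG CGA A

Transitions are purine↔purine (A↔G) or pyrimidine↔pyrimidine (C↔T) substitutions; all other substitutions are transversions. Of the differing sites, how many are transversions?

Differing sites — 6:T/A (Tv); 7:G/A (Ti); 15:A/T (Tv); 16:T/G (Tv); 22:A/C (Tv).
Of the 5 differences, 1 transition and 4 transversions, so the answer is 4.

4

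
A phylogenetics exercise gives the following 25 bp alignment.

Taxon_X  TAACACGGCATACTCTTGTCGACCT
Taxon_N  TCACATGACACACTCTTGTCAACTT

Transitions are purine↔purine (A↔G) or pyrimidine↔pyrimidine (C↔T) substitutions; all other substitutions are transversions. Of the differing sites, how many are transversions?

The sequences differ at positions 2 (A/C, transversion), 6 (C/T, transition), 8 (G/A, transition), 11 (T/C, transition), 21 (G/A, transition), 24 (C/T, transition).
Of the 6 differences, 5 transitions and 1 transversion, so the answer is 1.

1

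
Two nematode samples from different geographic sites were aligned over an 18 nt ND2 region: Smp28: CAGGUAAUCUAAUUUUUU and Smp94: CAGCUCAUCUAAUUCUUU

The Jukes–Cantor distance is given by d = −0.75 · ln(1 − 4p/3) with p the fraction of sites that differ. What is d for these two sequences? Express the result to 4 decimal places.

0.1885

Differing sites — 4:G/C; 6:A/C; 15:U/C.
p = 3/18 = 0.166667.
d = −0.75 · ln(1 − (4/3)·0.166667) = −0.75 · ln(0.777777) = −0.75 · (-0.251315) = 0.1885.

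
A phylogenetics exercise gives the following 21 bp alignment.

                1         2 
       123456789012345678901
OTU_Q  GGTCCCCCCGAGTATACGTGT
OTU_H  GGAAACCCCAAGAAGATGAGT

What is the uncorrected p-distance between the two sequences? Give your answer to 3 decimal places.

0.381

Mismatches occur at site 3 (T→A), site 4 (C→A), site 5 (C→A), site 10 (G→A), site 13 (T→A), site 15 (T→G), site 17 (C→T), site 19 (T→A).
There are 8 differences over 21 sites, so p = 8/21 = 0.381.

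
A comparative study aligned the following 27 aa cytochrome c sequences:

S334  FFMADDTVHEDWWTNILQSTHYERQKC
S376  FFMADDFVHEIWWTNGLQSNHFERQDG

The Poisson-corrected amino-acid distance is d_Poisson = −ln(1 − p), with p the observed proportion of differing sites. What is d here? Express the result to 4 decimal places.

0.3001

The sequences differ at positions 7 (T/F), 11 (D/I), 16 (I/G), 20 (T/N), 22 (Y/F), 26 (K/D), 27 (C/G).
p = 7/27 = 0.259259.
d = −ln(1 − 0.259259) = −ln(0.740741) = 0.3001.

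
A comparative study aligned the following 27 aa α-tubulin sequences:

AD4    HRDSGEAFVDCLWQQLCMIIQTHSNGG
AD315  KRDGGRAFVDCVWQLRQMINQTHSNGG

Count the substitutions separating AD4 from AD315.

8

Differing sites — 1:H/K; 4:S/G; 6:E/R; 12:L/V; 15:Q/L; 16:L/R; 17:C/Q; 20:I/N.
That gives 8 mismatches out of 27 aligned sites, so the Hamming distance is 8.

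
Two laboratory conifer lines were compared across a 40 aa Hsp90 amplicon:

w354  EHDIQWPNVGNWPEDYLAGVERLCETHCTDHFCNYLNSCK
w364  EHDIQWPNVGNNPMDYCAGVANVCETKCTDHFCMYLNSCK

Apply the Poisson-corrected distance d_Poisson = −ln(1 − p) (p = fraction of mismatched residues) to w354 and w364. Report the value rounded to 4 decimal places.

0.2231

Differing sites — 12:W/N; 14:E/M; 17:L/C; 21:E/A; 22:R/N; 23:L/V; 27:H/K; 34:N/M.
p = 8/40 = 0.200000.
d = −ln(1 − 0.200000) = −ln(0.800000) = 0.2231.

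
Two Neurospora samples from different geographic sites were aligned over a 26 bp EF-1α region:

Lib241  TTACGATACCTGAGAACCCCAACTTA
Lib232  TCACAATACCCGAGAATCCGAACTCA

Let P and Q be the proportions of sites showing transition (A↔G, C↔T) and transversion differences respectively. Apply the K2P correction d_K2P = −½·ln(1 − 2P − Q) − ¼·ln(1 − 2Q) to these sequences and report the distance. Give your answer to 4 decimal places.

Differing sites — 2:T/C (Ti); 5:G/A (Ti); 11:T/C (Ti); 17:C/T (Ti); 20:C/G (Tv); 25:T/C (Ti).
Of the 6 differences, 5 transitions and 1 transversion over 26 sites: P = 5/26 = 0.192308, Q = 1/26 = 0.038462.
d = −0.5·ln(0.576922) − 0.25·ln(0.923076) = −0.5·(-0.550048) − 0.25·(-0.080044) = 0.2950.

0.2950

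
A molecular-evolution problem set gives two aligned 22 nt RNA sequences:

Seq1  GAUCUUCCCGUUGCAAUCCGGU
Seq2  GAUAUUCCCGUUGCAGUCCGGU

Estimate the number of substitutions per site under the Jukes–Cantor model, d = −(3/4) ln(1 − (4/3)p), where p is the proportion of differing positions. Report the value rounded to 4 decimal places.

The sequences differ at positions 4 (C/A), 16 (A/G).
p = 2/22 = 0.090909.
d = −0.75 · ln(1 − (4/3)·0.090909) = −0.75 · ln(0.878788) = −0.75 · (-0.129212) = 0.0969.

0.0969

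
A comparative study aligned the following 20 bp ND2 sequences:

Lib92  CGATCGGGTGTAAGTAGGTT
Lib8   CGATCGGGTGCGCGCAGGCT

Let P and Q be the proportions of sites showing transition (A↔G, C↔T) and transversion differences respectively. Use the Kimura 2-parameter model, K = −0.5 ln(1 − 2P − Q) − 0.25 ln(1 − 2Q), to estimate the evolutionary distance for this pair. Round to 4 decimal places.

Differing sites — 11:T/C (Ti); 12:A/G (Ti); 13:A/C (Tv); 15:T/C (Ti); 19:T/C (Ti).
Of the 5 differences, 4 transitions and 1 transversion over 20 sites: P = 4/20 = 0.200000, Q = 1/20 = 0.050000.
d = −0.5·ln(0.550000) − 0.25·ln(0.900000) = −0.5·(-0.597837) − 0.25·(-0.105361) = 0.3253.

0.3253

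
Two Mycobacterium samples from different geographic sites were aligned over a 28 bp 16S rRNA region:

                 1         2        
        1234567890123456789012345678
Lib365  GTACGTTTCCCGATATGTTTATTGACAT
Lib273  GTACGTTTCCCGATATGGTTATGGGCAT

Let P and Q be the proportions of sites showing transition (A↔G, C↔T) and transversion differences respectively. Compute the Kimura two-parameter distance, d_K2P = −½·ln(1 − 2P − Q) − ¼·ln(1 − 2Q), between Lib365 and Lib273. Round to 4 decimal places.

0.1156

The sequences differ at positions 18 (T/G, transversion), 23 (T/G, transversion), 25 (A/G, transition).
Of the 3 differences, 1 transition and 2 transversions over 28 sites: P = 1/28 = 0.035714, Q = 2/28 = 0.071429.
d = −0.5·ln(0.857143) − 0.25·ln(0.857142) = −0.5·(-0.154151) − 0.25·(-0.154152) = 0.1156.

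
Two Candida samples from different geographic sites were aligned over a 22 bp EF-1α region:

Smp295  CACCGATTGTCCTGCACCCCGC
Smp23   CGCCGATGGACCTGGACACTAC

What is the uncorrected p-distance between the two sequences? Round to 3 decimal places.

0.318

The sequences differ at positions 2 (A/G), 8 (T/G), 10 (T/A), 15 (C/G), 18 (C/A), 20 (C/T), 21 (G/A).
There are 7 differences over 22 sites, so p = 7/22 = 0.318.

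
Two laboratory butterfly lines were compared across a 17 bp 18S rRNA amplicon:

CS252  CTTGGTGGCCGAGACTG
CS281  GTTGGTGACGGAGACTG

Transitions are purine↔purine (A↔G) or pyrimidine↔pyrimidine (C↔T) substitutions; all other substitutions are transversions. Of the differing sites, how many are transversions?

2

Mismatches occur at site 1 (C/G, transversion), site 8 (G/A, transition), site 10 (C/G, transversion).
Of the 3 differences, 1 transition and 2 transversions, so the answer is 2.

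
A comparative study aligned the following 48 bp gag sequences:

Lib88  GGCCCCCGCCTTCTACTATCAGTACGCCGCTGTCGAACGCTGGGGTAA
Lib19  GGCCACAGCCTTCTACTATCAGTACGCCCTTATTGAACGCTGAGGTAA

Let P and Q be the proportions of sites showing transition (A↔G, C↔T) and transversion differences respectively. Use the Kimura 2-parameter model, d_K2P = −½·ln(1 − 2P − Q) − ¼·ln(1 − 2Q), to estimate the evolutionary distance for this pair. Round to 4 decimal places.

0.1635

Mismatches occur at site 5 (C/A, transversion), site 7 (C/A, transversion), site 29 (G/C, transversion), site 30 (C/T, transition), site 32 (G/A, transition), site 34 (C/T, transition), site 43 (G/A, transition).
Of the 7 differences, 4 transitions and 3 transversions over 48 sites: P = 4/48 = 0.083333, Q = 3/48 = 0.062500.
d = −0.5·ln(0.770834) − 0.25·ln(0.875000) = −0.5·(-0.260282) − 0.25·(-0.133531) = 0.1635.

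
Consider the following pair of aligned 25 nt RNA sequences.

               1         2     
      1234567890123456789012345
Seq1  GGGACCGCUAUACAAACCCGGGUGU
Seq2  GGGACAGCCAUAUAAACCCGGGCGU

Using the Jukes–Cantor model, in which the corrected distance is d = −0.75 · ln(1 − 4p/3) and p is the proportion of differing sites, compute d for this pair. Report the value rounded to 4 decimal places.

Mismatches occur at site 6 (C↔A), site 9 (U↔C), site 13 (C↔U), site 23 (U↔C).
p = 4/25 = 0.160000.
d = −0.75 · ln(1 − (4/3)·0.160000) = −0.75 · ln(0.786667) = −0.75 · (-0.239950) = 0.1800.

0.1800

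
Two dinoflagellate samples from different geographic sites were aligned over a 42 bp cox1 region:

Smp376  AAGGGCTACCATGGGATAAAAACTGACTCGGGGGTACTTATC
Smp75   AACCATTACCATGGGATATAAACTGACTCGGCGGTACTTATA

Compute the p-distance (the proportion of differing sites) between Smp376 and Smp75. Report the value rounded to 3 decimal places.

0.167

Mismatches occur at site 3 (G/C), site 4 (G/C), site 5 (G/A), site 6 (C/T), site 19 (A/T), site 32 (G/C), site 42 (C/A).
There are 7 differences over 42 sites, so p = 7/42 = 0.167.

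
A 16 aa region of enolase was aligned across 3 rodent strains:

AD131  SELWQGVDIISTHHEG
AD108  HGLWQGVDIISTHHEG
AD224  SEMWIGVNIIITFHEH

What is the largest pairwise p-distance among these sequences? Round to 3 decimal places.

Pairwise Hamming distances:
  AD131 vs AD108: 2
  AD131 vs AD224: 6
  AD108 vs AD224: 8
The largest is 8 mismatches, between AD108 and AD224; p = 8/16 = 0.500.

0.500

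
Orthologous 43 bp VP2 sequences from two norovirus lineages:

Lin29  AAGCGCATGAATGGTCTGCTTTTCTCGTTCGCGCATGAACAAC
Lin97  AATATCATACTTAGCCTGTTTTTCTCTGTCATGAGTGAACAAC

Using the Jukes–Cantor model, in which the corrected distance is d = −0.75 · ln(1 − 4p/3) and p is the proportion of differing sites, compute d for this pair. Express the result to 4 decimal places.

0.4693

The sequences differ at positions 3 (G/T), 4 (C/A), 5 (G/T), 9 (G/A), 10 (A/C), 11 (A/T), 13 (G/A), 15 (T/C), 19 (C/T), 27 (G/T), 28 (T/G), 31 (G/A), 32 (C/T), 34 (C/A), 35 (A/G).
p = 15/43 = 0.348837.
d = −0.75 · ln(1 − (4/3)·0.348837) = −0.75 · ln(0.534884) = −0.75 · (-0.625705) = 0.4693.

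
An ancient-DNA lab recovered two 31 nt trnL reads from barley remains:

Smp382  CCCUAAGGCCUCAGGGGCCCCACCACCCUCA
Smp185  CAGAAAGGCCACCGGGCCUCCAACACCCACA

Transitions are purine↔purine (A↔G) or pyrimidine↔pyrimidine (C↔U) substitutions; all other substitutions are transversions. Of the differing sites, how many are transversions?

8

Mismatches occur at site 2 (C→A, transversion), site 3 (C→G, transversion), site 4 (U→A, transversion), site 11 (U→A, transversion), site 13 (A→C, transversion), site 17 (G→C, transversion), site 19 (C→U, transition), site 23 (C→A, transversion), site 29 (U→A, transversion).
Of the 9 differences, 1 transition and 8 transversions, so the answer is 8.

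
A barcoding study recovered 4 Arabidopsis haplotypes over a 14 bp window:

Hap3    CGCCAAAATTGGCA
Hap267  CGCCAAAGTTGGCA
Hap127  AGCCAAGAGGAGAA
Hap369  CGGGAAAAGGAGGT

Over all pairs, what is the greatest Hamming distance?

Pairwise Hamming distances:
  Hap3 vs Hap267: 1
  Hap3 vs Hap127: 6
  Hap3 vs Hap369: 7
  Hap267 vs Hap127: 7
  Hap267 vs Hap369: 8
  Hap127 vs Hap369: 6
The largest is 8, between Hap267 and Hap369.

8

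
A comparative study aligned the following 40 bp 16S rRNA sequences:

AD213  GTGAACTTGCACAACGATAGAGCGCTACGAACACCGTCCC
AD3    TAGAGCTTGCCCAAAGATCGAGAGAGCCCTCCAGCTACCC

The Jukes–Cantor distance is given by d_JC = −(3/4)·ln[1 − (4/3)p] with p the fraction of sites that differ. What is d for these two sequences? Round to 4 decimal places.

Mismatches occur at site 1 (G→T), site 2 (T→A), site 5 (A→G), site 11 (A→C), site 15 (C→A), site 19 (A→C), site 23 (C→A), site 25 (C→A), site 26 (T→G), site 27 (A→C), site 29 (G→C), site 30 (A→T), site 31 (A→C), site 34 (C→G), site 36 (G→T), site 37 (T→A).
p = 16/40 = 0.400000.
d = −0.75 · ln(1 − (4/3)·0.400000) = −0.75 · ln(0.466667) = −0.75 · (-0.762139) = 0.5716.

0.5716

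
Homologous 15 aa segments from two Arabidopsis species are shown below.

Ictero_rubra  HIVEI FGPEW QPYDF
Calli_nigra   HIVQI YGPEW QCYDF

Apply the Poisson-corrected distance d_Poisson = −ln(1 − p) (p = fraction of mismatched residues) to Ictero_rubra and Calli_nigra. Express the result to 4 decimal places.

0.2231

The sequences differ at positions 4 (E/Q), 6 (F/Y), 12 (P/C).
p = 3/15 = 0.200000.
d = −ln(1 − 0.200000) = −ln(0.800000) = 0.2231.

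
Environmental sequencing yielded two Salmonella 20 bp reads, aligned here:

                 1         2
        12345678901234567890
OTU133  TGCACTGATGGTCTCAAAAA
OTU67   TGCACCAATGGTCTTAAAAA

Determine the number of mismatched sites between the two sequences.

Differing sites — 6:T/C; 7:G/A; 15:C/T.
That gives 3 mismatches out of 20 aligned sites, so the Hamming distance is 3.

3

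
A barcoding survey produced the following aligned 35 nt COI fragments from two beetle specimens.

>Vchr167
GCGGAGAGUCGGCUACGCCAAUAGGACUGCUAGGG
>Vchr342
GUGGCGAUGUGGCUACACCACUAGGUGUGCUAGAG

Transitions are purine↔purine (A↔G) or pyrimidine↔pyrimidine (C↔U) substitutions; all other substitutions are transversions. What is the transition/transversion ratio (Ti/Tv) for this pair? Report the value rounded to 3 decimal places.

0.667

The sequences differ at positions 2 (C/U, transition), 5 (A/C, transversion), 8 (G/U, transversion), 9 (U/G, transversion), 10 (C/U, transition), 17 (G/A, transition), 21 (A/C, transversion), 26 (A/U, transversion), 27 (C/G, transversion), 34 (G/A, transition).
Of the 10 differences, 4 transitions and 6 transversions, so Ti/Tv = 4/6 = 0.667.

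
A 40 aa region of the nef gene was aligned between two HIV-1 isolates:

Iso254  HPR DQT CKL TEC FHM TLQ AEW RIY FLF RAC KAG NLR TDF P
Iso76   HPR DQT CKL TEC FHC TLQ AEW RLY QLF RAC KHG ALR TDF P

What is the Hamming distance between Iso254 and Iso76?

5

Mismatches occur at site 15 (M→C), site 23 (I→L), site 25 (F→Q), site 32 (A→H), site 34 (N→A).
That gives 5 mismatches out of 40 aligned sites, so the Hamming distance is 5.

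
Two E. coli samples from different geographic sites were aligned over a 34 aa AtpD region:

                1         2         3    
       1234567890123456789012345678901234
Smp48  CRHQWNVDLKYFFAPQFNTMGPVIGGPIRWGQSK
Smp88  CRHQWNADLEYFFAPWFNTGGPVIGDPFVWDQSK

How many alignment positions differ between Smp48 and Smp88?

8

Differing sites — 7:V/A; 10:K/E; 16:Q/W; 20:M/G; 26:G/D; 28:I/F; 29:R/V; 31:G/D.
That gives 8 mismatches out of 34 aligned sites, so the Hamming distance is 8.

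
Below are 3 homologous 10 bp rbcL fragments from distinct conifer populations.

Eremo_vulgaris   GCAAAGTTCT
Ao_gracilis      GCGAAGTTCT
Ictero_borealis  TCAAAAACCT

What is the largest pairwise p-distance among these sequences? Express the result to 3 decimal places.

0.500

Pairwise Hamming distances:
  Eremo_vulgaris vs Ao_gracilis: 1
  Eremo_vulgaris vs Ictero_borealis: 4
  Ao_gracilis vs Ictero_borealis: 5
The largest is 5 mismatches, between Ao_gracilis and Ictero_borealis; p = 5/10 = 0.500.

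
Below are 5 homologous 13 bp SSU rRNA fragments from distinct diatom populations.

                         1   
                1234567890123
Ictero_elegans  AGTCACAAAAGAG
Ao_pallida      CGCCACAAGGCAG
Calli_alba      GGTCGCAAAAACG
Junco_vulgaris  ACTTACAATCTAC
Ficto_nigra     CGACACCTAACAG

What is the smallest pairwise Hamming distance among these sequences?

Pairwise Hamming distances:
  Ictero_elegans vs Ao_pallida: 5
  Ictero_elegans vs Calli_alba: 4
  Ictero_elegans vs Junco_vulgaris: 6
  Ictero_elegans vs Ficto_nigra: 5
  Ao_pallida vs Calli_alba: 7
  Ao_pallida vs Junco_vulgaris: 8
  Ao_pallida vs Ficto_nigra: 5
  Calli_alba vs Junco_vulgaris: 9
  Calli_alba vs Ficto_nigra: 7
  Junco_vulgaris vs Ficto_nigra: 10
The smallest is 4, between Ictero_elegans and Calli_alba.

4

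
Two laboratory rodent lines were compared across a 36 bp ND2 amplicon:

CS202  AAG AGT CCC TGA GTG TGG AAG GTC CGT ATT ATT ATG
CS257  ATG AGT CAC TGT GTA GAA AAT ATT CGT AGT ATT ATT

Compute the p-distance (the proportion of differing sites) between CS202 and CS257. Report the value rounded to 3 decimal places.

0.333

Differing sites — 2:A/T; 8:C/A; 12:A/T; 15:G/A; 16:T/G; 17:G/A; 18:G/A; 21:G/T; 22:G/A; 24:C/T; 29:T/G; 36:G/T.
There are 12 differences over 36 sites, so p = 12/36 = 0.333.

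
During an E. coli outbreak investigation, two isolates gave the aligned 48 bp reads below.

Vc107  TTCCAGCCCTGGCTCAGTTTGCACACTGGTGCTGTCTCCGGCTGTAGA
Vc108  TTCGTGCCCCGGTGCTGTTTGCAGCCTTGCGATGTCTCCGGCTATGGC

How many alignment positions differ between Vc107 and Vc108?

Mismatches occur at site 4 (C/G), site 5 (A/T), site 10 (T/C), site 13 (C/T), site 14 (T/G), site 16 (A/T), site 24 (C/G), site 25 (A/C), site 28 (G/T), site 30 (T/C), site 32 (C/A), site 44 (G/A), site 46 (A/G), site 48 (A/C).
That gives 14 mismatches out of 48 aligned sites, so the Hamming distance is 14.

14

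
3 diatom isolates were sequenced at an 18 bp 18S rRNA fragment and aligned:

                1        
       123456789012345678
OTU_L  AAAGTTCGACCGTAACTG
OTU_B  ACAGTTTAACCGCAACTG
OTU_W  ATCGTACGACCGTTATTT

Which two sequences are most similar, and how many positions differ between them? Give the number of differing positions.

4

Pairwise Hamming distances:
  OTU_L vs OTU_B: 4
  OTU_L vs OTU_W: 6
  OTU_B vs OTU_W: 9
The smallest is 4, between OTU_L and OTU_B.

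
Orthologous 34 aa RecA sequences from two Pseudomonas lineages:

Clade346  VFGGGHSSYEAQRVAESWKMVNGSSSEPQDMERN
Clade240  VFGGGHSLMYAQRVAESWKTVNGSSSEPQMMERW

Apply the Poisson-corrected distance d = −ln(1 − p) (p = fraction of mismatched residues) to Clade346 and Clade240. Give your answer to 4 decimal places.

Differing sites — 8:S/L; 9:Y/M; 10:E/Y; 20:M/T; 30:D/M; 34:N/W.
p = 6/34 = 0.176471.
d = −ln(1 − 0.176471) = −ln(0.823529) = 0.1942.

0.1942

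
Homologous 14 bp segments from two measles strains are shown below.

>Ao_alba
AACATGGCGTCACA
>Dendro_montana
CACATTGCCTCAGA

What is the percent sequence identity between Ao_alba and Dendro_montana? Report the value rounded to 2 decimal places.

Mismatches occur at site 1 (A/C), site 6 (G/T), site 9 (G/C), site 13 (C/G).
10 of the 14 sites match, so the percent identity is 10/14 × 100 = 71.43%.

71.43%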